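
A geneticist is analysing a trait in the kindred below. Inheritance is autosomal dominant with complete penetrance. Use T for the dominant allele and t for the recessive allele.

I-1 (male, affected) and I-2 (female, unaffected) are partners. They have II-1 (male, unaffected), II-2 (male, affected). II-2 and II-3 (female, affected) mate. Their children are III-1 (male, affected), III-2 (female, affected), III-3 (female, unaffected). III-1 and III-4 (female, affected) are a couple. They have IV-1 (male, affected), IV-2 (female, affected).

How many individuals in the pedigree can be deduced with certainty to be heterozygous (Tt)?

3

Obligate heterozygotes: I-1 is affected so carries T and passed t to II-1 (tt), so I-1 is Tt; II-2 is affected so carries T and received t from I-2 (tt), so II-2 is Tt; II-3 is affected so carries T and passed t to III-3 (tt), so II-3 is Tt.
Every other individual is either homozygous by phenotype or has at least one consistent homozygous assignment, so the count is 3.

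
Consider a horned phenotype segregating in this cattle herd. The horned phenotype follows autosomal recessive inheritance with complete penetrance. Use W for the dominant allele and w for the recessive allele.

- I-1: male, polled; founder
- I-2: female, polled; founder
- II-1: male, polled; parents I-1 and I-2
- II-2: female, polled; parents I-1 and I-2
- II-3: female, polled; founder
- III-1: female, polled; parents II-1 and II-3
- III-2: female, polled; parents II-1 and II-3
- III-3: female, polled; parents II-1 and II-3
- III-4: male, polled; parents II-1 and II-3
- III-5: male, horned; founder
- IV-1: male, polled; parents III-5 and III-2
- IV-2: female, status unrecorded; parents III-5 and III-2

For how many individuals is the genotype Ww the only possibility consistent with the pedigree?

1

Obligate heterozygotes: IV-1 is polled so carries W and received w from III-5 (ww), so IV-1 is Ww.
Every other individual is either homozygous by phenotype or has at least one consistent homozygous assignment, so the count is 1.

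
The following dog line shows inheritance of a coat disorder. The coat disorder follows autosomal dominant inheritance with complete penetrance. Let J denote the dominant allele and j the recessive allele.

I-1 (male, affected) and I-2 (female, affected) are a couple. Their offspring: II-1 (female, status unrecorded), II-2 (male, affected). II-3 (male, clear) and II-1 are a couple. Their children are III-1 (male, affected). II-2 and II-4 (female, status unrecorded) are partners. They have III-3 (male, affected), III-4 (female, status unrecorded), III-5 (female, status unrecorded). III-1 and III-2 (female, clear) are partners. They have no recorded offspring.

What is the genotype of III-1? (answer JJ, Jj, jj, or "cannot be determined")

From phenotype alone, III-1 is JJ or Jj.
III-1 is affected so carries J and received j from II-3 (jj), so III-1 is Jj.

Jj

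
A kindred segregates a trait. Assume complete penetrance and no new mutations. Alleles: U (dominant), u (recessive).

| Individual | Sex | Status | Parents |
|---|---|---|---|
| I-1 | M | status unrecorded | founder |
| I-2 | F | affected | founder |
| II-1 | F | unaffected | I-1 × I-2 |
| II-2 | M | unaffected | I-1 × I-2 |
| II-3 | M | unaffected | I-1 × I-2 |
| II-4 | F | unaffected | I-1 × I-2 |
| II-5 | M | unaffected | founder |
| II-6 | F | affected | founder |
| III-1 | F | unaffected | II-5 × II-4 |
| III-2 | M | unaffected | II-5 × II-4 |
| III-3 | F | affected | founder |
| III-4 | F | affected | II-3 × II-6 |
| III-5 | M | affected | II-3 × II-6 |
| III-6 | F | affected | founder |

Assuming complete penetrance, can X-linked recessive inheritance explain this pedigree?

Under X-linked recessive, II-2 (unaffected, male) cannot arise from I-1 (unrecorded) × I-2 (affected).

No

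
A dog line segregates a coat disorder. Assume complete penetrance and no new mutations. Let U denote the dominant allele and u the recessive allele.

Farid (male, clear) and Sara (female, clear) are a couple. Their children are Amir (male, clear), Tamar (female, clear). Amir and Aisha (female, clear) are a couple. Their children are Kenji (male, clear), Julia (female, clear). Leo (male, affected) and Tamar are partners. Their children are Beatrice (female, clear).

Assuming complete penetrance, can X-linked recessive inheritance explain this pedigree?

Yes

A consistent assignment under X-linked recessive exists: Farid X^U Y, Sara X^U X^U, Amir X^U Y, Tamar X^U X^U, Aisha X^U X^U, Leo X^u Y, Kenji X^U Y, Julia X^U X^U, Beatrice X^U X^u.
In this assignment every recorded phenotype matches its genotype and every non-founder's genotype is obtainable from its parents' genotypes, so the pedigree is consistent.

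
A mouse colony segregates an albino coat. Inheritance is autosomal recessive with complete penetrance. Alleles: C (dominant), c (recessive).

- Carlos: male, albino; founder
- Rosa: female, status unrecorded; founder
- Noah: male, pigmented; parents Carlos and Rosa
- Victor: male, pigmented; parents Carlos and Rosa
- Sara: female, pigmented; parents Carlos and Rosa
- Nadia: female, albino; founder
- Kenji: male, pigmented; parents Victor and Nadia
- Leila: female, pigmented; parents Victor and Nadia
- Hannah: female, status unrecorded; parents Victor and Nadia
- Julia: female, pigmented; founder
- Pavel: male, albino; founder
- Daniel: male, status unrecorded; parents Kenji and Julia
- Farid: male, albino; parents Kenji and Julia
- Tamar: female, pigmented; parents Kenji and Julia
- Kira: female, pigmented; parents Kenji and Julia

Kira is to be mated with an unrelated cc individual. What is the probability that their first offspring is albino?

1/3

Kenji is pigmented so carries C and received c from Nadia (cc), so Kenji is Cc.
Julia is pigmented so carries C and passed c to Farid (cc), so Julia is Cc.
Kira is a pigmented offspring of Kenji (Cc) × Julia (Cc), whose cross gives 1/4 CC : 1/2 Cc : 1/4 cc; conditioning on being pigmented, Kira is CC with probability 1/3, Cc with probability 2/3.
Summing over parental genotype combinations, P(offspring is albino) = 2/3·1/2 = 1/3.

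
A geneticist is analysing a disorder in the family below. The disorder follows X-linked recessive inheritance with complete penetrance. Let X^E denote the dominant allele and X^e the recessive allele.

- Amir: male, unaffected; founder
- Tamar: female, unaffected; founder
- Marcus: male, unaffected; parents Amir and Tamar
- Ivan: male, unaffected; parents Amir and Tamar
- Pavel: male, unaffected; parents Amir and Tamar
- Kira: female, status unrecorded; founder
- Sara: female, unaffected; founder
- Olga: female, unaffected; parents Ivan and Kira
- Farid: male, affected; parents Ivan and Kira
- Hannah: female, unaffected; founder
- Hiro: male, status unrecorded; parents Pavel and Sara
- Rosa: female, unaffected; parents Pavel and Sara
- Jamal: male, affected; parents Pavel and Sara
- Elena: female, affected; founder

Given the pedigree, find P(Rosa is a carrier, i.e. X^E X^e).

1/2

Pavel is unaffected, so Pavel is X^E Y.
Sara is unaffected so carries E and passed e to Jamal (X^e Y), so Sara is X^E X^e.
Their cross gives offspring ratios 1/2 X^E X^E : 1/2 X^E X^e. Conditioning on Rosa being unaffected, P(X^E X^e) = 1/2 / 1 = 1/2.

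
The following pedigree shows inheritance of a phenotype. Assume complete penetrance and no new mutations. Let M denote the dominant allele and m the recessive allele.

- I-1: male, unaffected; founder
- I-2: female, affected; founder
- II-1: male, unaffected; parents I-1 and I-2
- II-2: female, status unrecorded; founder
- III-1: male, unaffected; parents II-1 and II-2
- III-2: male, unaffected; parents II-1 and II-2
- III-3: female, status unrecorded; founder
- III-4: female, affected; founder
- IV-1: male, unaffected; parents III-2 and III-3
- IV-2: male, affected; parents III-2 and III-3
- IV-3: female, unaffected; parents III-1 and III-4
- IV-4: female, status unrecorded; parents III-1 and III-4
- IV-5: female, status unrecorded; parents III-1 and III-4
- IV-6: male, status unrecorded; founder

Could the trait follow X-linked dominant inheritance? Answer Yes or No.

A consistent assignment under X-linked dominant exists: I-1 X^m Y, I-2 X^M X^m, II-1 X^m Y, II-2 X^M X^m, III-1 X^m Y, III-2 X^m Y, III-3 X^M X^m, III-4 X^M X^m, IV-1 X^m Y, IV-2 X^M Y, IV-3 X^m X^m, IV-4 X^M X^m, IV-5 X^M X^m, IV-6 X^M Y.
In this assignment every recorded phenotype matches its genotype and every non-founder's genotype is obtainable from its parents' genotypes, so the pedigree is consistent.

Yes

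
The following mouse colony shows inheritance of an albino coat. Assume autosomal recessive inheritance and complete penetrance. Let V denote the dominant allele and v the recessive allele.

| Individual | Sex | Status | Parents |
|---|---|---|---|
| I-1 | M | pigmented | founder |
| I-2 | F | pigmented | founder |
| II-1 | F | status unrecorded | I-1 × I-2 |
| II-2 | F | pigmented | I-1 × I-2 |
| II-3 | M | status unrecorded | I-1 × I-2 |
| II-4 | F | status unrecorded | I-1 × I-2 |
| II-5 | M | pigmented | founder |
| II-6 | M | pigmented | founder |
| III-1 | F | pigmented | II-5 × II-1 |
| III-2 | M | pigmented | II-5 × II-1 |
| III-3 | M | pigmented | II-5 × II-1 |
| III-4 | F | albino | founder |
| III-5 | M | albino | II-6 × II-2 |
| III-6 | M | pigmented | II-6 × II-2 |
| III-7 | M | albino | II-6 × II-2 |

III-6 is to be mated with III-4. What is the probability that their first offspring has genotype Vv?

II-6 is pigmented so carries V and passed v to III-5 (vv), so II-6 is Vv.
II-2 is pigmented so carries V and passed v to III-5 (vv), so II-2 is Vv.
III-6 is a pigmented offspring of II-6 (Vv) × II-2 (Vv), whose cross gives 1/4 VV : 1/2 Vv : 1/4 vv; conditioning on being pigmented, III-6 is VV with probability 1/3, Vv with probability 2/3.
III-4 is albino, so III-4 is vv.
Summing over parental genotype combinations, P(offspring has genotype Vv) = 1/3·1 + 2/3·1/2 = 2/3.

2/3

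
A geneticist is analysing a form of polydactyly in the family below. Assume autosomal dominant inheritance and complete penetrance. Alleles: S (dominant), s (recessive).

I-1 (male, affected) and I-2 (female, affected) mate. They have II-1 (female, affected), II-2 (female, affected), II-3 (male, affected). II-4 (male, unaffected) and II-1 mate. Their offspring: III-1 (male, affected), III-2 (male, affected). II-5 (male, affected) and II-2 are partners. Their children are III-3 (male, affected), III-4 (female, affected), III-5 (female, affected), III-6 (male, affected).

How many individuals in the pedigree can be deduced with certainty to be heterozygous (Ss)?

2

Obligate heterozygotes: III-1 is affected so carries S and received s from II-4 (ss), so III-1 is Ss; III-2 is affected so carries S and received s from II-4 (ss), so III-2 is Ss.
Every other individual is either homozygous by phenotype or has at least one consistent homozygous assignment, so the count is 2.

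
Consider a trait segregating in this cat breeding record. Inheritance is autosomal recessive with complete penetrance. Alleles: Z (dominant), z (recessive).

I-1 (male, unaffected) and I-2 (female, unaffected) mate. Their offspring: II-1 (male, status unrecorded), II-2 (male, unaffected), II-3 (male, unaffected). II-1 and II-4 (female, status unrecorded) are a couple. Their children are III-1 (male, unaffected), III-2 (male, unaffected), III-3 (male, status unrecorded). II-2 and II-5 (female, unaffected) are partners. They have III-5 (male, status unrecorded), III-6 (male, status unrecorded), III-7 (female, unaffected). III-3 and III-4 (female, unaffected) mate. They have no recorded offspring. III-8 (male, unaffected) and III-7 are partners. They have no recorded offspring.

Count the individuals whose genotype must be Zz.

No individual's genotype is forced to Zz by the pedigree, so the count is 0.

0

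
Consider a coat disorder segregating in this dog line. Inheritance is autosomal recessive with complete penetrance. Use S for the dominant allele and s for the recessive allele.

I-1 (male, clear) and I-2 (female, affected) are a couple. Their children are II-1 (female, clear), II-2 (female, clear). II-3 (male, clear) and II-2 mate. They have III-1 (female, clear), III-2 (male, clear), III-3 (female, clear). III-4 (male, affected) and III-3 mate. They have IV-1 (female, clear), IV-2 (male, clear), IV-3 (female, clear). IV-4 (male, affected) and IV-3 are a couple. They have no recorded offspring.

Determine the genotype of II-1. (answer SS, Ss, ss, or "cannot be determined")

Ss

From phenotype alone, II-1 is SS or Ss.
II-1 is clear so carries S and received s from I-2 (ss), so II-1 is Ss.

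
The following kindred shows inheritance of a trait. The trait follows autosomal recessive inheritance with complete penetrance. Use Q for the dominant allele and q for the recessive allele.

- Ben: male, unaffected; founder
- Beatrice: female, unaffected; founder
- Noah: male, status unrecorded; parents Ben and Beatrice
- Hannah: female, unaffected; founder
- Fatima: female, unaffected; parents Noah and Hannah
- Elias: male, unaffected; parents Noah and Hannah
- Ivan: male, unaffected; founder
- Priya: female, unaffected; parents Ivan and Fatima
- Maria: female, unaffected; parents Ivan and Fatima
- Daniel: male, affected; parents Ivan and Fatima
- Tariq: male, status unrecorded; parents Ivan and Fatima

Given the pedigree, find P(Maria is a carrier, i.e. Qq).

Ivan is unaffected so carries Q and passed q to Daniel (qq), so Ivan is Qq.
Fatima is unaffected so carries Q and passed q to Daniel (qq), so Fatima is Qq.
Their cross gives offspring ratios 1/4 QQ : 1/2 Qq : 1/4 qq. Conditioning on Maria being unaffected, P(Qq) = 1/2 / 3/4 = 2/3.

2/3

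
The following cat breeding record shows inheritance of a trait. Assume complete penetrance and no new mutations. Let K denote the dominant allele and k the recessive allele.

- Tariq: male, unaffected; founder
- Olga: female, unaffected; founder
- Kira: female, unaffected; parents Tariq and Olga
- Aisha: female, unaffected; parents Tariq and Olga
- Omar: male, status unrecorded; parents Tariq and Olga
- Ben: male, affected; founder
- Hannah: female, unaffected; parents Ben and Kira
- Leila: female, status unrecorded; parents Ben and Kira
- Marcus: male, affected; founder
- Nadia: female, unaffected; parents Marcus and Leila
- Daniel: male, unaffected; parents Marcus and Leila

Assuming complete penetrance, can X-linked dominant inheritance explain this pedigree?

Under X-linked dominant, Hannah (unaffected, female) cannot arise from Ben (affected) × Kira (unaffected).

No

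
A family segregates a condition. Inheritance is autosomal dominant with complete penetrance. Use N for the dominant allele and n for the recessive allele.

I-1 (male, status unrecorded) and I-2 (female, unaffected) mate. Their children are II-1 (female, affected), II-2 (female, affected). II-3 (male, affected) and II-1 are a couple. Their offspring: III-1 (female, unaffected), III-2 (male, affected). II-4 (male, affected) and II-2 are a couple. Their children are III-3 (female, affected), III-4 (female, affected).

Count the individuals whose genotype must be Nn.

Obligate heterozygotes: II-1 is affected so carries N and received n from I-2 (nn), so II-1 is Nn; II-2 is affected so carries N and received n from I-2 (nn), so II-2 is Nn; II-3 is affected so carries N and passed n to III-1 (nn), so II-3 is Nn.
Every other individual is either homozygous by phenotype or has at least one consistent homozygous assignment, so the count is 3.

3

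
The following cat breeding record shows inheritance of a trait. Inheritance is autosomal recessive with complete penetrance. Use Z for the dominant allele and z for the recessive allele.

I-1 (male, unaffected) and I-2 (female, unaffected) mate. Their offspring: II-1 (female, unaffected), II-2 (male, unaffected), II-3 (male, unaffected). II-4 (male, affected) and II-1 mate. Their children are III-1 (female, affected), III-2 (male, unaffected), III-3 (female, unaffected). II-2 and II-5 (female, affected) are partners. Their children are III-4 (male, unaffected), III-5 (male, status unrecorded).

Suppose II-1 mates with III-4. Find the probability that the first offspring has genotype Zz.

1/2

II-1 is unaffected so carries Z and passed z to III-1 (zz), so II-1 is Zz.
III-4 is unaffected so carries Z and received z from II-5 (zz), so III-4 is Zz.
The cross gives 1/4 ZZ : 1/2 Zz : 1/4 zz, so P(offspring has genotype Zz) = 1/2.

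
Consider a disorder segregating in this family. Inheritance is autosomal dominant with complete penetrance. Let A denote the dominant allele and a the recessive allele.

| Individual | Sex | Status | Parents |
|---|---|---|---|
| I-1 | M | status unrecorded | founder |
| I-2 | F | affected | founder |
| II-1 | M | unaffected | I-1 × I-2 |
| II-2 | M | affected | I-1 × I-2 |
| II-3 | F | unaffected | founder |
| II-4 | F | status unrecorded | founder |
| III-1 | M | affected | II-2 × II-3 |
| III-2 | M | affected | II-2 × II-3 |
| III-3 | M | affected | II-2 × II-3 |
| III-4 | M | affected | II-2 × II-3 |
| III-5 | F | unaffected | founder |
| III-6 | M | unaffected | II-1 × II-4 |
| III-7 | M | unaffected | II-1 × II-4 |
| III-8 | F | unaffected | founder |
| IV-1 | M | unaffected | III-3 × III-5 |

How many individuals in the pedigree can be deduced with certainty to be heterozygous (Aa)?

5

Obligate heterozygotes: I-2 is affected so carries A and passed a to II-1 (aa), so I-2 is Aa; III-1 is affected so carries A and received a from II-3 (aa), so III-1 is Aa; III-2 is affected so carries A and received a from II-3 (aa), so III-2 is Aa; III-3 is affected so carries A and received a from II-3 (aa), so III-3 is Aa; III-4 is affected so carries A and received a from II-3 (aa), so III-4 is Aa.
Every other individual is either homozygous by phenotype or has at least one consistent homozygous assignment, so the count is 5.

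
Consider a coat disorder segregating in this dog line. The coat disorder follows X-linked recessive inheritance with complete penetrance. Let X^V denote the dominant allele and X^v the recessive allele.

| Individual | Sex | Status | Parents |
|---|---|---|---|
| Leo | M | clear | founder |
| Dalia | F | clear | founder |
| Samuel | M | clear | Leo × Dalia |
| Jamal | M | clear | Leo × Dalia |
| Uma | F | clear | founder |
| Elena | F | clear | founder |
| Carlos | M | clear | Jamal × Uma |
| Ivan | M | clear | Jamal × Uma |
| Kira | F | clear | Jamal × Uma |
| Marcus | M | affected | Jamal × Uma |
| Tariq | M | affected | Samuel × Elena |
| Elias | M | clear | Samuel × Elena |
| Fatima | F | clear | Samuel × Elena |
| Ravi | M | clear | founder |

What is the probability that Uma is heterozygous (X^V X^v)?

1

Uma is clear so carries V and passed v to Marcus (X^v Y), so Uma is X^V X^v, giving P(X^V X^v) = 1.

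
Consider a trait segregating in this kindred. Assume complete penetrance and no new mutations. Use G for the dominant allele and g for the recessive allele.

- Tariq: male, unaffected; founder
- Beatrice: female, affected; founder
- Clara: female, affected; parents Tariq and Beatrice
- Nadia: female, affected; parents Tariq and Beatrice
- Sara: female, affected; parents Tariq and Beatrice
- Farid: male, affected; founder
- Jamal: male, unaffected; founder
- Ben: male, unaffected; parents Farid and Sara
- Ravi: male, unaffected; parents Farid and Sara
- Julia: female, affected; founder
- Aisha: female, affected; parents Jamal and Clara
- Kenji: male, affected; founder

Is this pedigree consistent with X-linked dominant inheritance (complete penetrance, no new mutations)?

Yes

A consistent assignment under X-linked dominant exists: Tariq X^g Y, Beatrice X^G X^G, Clara X^G X^g, Nadia X^G X^g, Sara X^G X^g, Farid X^G Y, Jamal X^g Y, Ben X^g Y, Ravi X^g Y, Julia X^G X^G, Aisha X^G X^g, Kenji X^G Y.
In this assignment every recorded phenotype matches its genotype and every non-founder's genotype is obtainable from its parents' genotypes, so the pedigree is consistent.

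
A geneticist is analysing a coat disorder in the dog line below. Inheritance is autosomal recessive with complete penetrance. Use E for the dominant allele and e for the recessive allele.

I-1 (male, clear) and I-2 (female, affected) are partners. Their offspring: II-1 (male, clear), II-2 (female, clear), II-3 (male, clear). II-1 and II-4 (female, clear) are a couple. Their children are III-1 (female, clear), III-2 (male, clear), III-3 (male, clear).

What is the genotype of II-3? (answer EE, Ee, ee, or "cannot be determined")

From phenotype alone, II-3 is EE or Ee.
II-3 is clear so carries E and received e from I-2 (ee), so II-3 is Ee.

Ee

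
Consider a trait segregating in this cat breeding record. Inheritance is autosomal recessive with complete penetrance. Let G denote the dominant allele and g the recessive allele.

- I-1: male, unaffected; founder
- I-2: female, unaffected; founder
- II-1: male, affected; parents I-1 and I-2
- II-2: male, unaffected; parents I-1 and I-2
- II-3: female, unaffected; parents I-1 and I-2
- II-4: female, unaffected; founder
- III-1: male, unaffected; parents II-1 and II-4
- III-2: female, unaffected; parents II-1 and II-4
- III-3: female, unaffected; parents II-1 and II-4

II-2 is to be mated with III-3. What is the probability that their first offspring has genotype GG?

1/3

I-1 is unaffected so carries G and passed g to II-1 (gg), so I-1 is Gg.
I-2 is unaffected so carries G and passed g to II-1 (gg), so I-2 is Gg.
II-2 is an unaffected offspring of I-1 (Gg) × I-2 (Gg), whose cross gives 1/4 GG : 1/2 Gg : 1/4 gg; conditioning on being unaffected, II-2 is GG with probability 1/3, Gg with probability 2/3.
III-3 is unaffected so carries G and received g from II-1 (gg), so III-3 is Gg.
Summing over parental genotype combinations, P(offspring has genotype GG) = 1/3·1/2 + 2/3·1/4 = 1/3.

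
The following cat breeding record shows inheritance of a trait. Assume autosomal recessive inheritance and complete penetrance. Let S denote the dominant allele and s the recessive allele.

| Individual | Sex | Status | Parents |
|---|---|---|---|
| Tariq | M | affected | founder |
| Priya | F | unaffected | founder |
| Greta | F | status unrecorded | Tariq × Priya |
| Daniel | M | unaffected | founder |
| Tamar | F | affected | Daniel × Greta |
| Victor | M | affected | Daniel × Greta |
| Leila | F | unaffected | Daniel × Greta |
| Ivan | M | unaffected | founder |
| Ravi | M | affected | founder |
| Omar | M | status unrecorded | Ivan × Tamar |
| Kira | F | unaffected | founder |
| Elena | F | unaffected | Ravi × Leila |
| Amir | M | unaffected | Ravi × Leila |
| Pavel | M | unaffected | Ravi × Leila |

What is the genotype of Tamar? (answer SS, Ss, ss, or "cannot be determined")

ss

Tamar is affected, so Tamar is ss.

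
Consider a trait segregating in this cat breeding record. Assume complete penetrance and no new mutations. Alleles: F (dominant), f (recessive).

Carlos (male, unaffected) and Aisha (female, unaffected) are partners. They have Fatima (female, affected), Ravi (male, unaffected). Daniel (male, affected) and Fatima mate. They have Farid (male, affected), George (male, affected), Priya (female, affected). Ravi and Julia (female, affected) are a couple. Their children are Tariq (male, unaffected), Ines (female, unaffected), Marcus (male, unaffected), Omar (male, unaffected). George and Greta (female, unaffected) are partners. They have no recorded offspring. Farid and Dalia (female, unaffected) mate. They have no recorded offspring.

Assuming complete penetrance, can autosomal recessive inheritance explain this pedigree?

Yes

A consistent assignment under autosomal recessive exists: Carlos Ff, Aisha Ff, Fatima ff, Ravi FF, Daniel ff, Julia ff, Farid ff, George ff, Priya ff, Greta FF, Dalia FF, Tariq Ff, Ines Ff, Marcus Ff, Omar Ff.
In this assignment every recorded phenotype matches its genotype and every non-founder's genotype is obtainable from its parents' genotypes, so the pedigree is consistent.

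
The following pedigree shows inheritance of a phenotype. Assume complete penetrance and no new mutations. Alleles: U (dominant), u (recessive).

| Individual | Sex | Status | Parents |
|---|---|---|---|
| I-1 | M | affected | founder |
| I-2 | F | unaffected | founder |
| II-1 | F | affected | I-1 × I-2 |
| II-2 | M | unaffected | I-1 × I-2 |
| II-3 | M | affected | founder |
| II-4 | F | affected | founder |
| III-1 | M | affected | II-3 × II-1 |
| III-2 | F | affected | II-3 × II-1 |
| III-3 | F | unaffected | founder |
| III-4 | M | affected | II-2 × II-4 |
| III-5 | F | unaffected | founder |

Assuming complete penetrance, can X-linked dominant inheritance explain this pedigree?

A consistent assignment under X-linked dominant exists: I-1 X^U Y, I-2 X^u X^u, II-1 X^U X^u, II-2 X^u Y, II-3 X^U Y, II-4 X^U X^U, III-1 X^U Y, III-2 X^U X^U, III-3 X^u X^u, III-4 X^U Y, III-5 X^u X^u.
In this assignment every recorded phenotype matches its genotype and every non-founder's genotype is obtainable from its parents' genotypes, so the pedigree is consistent.

Yes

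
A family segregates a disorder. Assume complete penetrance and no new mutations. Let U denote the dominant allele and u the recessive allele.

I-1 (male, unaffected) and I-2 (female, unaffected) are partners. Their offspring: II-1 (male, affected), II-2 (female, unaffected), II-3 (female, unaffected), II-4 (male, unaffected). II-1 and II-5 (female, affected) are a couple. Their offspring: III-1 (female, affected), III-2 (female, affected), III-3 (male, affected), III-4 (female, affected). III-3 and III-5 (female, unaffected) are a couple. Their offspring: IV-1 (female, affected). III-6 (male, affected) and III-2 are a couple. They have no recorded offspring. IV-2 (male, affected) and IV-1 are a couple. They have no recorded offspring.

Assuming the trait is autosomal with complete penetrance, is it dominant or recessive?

recessive

I-1 and I-2 are both unaffected yet have an affected child II-1. Under dominance, an affected child requires at least one affected parent, so the trait cannot be dominant.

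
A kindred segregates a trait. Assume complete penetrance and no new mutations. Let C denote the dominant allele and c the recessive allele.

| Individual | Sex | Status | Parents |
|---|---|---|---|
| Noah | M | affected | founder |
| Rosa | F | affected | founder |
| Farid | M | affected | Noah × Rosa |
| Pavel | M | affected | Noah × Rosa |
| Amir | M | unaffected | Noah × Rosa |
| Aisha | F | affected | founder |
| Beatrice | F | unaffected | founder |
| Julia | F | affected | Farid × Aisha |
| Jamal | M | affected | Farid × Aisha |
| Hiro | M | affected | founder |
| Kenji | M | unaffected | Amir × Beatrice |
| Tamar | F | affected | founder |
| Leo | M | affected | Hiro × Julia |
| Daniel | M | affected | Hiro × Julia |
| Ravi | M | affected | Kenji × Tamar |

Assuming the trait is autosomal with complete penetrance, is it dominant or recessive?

dominant

Noah and Rosa are both affected yet have an unaffected child Amir. Under a recessive model two affected parents are homozygous and every child would be affected, so the trait cannot be recessive.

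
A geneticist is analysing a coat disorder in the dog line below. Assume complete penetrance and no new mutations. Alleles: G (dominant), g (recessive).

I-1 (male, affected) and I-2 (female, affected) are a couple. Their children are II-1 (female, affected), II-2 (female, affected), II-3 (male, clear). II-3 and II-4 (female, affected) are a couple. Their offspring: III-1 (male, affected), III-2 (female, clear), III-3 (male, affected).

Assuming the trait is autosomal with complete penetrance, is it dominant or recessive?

dominant

I-1 and I-2 are both affected yet have a clear child II-3. Under a recessive model two affected parents are homozygous and every child would be affected, so the trait cannot be recessive.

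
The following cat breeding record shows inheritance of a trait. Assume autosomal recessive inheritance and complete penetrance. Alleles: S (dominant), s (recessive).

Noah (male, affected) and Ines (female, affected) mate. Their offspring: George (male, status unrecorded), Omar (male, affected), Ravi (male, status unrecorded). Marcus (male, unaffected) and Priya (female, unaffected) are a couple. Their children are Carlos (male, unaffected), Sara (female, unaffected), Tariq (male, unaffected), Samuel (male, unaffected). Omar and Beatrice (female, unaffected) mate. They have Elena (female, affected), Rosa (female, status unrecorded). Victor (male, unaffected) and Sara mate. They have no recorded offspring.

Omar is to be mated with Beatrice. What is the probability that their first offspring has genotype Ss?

Omar is affected, so Omar is ss.
Beatrice is unaffected so carries S and passed s to Elena (ss), so Beatrice is Ss.
The cross gives 1/2 Ss : 1/2 ss, so P(offspring has genotype Ss) = 1/2.

1/2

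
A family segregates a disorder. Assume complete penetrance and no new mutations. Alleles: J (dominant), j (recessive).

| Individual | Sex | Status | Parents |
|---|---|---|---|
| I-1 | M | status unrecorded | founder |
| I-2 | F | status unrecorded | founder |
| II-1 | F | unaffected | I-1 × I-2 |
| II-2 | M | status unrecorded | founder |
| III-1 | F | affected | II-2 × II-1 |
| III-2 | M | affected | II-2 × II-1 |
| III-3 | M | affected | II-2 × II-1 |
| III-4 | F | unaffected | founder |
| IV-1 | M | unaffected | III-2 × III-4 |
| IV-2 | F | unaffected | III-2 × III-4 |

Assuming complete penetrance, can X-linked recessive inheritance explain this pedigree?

Yes

A consistent assignment under X-linked recessive exists: I-1 X^J Y, I-2 X^J X^j, II-1 X^J X^j, II-2 X^j Y, III-1 X^j X^j, III-2 X^j Y, III-3 X^j Y, III-4 X^J X^J, IV-1 X^J Y, IV-2 X^J X^j.
In this assignment every recorded phenotype matches its genotype and every non-founder's genotype is obtainable from its parents' genotypes, so the pedigree is consistent.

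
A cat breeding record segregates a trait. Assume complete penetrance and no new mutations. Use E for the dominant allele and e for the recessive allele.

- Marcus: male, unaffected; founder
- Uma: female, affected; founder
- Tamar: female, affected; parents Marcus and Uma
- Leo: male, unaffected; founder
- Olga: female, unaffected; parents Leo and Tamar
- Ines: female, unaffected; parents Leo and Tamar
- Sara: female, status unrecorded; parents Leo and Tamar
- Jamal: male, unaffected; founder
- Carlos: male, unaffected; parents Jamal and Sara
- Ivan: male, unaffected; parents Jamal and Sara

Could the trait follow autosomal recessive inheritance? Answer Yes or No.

Yes

A consistent assignment under autosomal recessive exists: Marcus Ee, Uma ee, Tamar ee, Leo EE, Olga Ee, Ines Ee, Sara Ee, Jamal EE, Carlos EE, Ivan EE.
In this assignment every recorded phenotype matches its genotype and every non-founder's genotype is obtainable from its parents' genotypes, so the pedigree is consistent.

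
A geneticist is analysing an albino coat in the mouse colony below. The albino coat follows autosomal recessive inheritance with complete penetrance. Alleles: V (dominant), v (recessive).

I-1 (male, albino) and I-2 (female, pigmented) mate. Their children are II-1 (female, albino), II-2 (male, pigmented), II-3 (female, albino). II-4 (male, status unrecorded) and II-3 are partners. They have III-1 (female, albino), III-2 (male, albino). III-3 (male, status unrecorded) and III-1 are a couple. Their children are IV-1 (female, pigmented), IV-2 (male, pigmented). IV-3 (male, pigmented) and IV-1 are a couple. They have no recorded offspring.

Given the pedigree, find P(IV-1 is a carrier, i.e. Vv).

IV-1 is pigmented so carries V and received v from III-1 (vv), so IV-1 is Vv, giving P(Vv) = 1.

1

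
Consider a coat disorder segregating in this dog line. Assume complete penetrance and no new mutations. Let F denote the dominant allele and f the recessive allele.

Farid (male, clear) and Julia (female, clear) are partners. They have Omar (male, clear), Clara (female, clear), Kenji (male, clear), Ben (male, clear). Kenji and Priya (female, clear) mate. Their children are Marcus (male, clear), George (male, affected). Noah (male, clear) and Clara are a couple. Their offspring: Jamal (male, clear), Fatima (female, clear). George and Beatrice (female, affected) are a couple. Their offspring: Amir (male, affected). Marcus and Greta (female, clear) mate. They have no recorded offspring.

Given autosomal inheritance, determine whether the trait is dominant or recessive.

recessive

Kenji and Priya are both clear yet have an affected child George. Under dominance, an affected child requires at least one affected parent, so the trait cannot be dominant.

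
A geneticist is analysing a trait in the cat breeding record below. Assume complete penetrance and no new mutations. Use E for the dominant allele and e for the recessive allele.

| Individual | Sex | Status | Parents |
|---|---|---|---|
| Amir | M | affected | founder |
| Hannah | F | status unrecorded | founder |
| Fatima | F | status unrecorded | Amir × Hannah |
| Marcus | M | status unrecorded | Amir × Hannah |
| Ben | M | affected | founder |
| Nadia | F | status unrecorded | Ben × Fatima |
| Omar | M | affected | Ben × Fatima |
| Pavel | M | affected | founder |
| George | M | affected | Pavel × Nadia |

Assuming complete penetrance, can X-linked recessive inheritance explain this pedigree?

Yes

A consistent assignment under X-linked recessive exists: Amir X^e Y, Hannah X^E X^E, Fatima X^E X^e, Marcus X^E Y, Ben X^e Y, Nadia X^E X^e, Omar X^e Y, Pavel X^e Y, George X^e Y.
In this assignment every recorded phenotype matches its genotype and every non-founder's genotype is obtainable from its parents' genotypes, so the pedigree is consistent.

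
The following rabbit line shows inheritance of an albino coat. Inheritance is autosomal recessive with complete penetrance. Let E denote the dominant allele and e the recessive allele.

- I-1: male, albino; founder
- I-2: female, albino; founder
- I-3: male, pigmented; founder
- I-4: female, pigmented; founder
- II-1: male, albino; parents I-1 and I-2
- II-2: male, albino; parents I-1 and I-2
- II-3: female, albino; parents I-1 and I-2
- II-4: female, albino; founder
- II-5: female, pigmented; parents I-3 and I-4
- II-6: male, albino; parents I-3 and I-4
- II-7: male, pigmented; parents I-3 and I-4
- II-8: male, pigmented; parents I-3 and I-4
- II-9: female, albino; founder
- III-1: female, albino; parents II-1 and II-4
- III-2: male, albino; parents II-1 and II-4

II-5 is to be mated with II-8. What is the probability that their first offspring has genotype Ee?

I-3 is pigmented so carries E and passed e to II-6 (ee), so I-3 is Ee.
I-4 is pigmented so carries E and passed e to II-6 (ee), so I-4 is Ee.
II-5 is a pigmented offspring of I-3 (Ee) × I-4 (Ee), whose cross gives 1/4 EE : 1/2 Ee : 1/4 ee; conditioning on being pigmented, II-5 is EE with probability 1/3, Ee with probability 2/3.
II-8 is a pigmented offspring of I-3 (Ee) × I-4 (Ee), whose cross gives 1/4 EE : 1/2 Ee : 1/4 ee; conditioning on being pigmented, II-8 is EE with probability 1/3, Ee with probability 2/3.
Summing over parental genotype combinations, P(offspring has genotype Ee) = 2/9·1/2 + 2/9·1/2 + 4/9·1/2 = 4/9.

4/9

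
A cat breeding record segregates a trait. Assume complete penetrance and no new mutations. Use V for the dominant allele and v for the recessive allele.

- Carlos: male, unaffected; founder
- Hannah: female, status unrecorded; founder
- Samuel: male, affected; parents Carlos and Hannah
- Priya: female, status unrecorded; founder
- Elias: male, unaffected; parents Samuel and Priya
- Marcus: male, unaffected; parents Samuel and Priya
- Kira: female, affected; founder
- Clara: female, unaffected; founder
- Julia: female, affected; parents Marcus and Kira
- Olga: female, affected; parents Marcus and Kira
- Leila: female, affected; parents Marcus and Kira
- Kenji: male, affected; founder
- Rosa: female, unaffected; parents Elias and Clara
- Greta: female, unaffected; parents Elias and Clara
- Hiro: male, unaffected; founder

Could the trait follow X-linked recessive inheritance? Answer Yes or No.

Under X-linked recessive, Julia (affected, female) cannot arise from Marcus (unaffected) × Kira (affected).

No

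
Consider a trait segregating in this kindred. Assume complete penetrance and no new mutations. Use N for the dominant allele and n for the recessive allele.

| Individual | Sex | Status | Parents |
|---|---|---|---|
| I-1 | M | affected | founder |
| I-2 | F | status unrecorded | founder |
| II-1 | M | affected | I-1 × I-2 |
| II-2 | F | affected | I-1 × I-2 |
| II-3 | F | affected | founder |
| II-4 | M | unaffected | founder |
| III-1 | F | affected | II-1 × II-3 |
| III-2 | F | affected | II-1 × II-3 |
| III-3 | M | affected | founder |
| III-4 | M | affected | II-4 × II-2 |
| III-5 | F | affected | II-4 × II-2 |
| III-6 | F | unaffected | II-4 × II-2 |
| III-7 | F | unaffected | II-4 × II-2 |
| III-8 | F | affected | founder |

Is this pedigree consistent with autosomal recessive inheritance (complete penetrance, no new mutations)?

Yes

A consistent assignment under autosomal recessive exists: I-1 nn, I-2 Nn, II-1 nn, II-2 nn, II-3 nn, II-4 Nn, III-1 nn, III-2 nn, III-3 nn, III-4 nn, III-5 nn, III-6 Nn, III-7 Nn, III-8 nn.
In this assignment every recorded phenotype matches its genotype and every non-founder's genotype is obtainable from its parents' genotypes, so the pedigree is consistent.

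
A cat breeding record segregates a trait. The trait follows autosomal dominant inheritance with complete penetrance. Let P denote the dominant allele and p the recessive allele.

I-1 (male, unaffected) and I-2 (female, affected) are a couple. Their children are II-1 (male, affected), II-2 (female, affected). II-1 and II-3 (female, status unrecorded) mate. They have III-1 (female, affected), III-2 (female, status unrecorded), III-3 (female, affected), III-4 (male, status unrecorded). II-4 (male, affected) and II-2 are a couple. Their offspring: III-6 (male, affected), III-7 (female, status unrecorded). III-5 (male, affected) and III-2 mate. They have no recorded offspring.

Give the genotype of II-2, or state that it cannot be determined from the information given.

From phenotype alone, II-2 is PP or Pp.
II-2 is affected so carries P and received p from I-1 (pp), so II-2 is Pp.

Pp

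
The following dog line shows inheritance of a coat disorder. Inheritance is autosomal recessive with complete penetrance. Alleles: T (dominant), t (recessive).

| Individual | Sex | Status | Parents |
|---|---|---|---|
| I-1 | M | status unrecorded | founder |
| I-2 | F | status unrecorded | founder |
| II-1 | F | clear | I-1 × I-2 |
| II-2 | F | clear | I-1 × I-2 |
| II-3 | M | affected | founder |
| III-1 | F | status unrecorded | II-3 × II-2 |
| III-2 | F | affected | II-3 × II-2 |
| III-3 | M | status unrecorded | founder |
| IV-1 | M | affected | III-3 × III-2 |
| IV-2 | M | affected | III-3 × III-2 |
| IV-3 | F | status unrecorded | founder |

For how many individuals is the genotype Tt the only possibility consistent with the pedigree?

Obligate heterozygotes: II-2 is clear so carries T and passed t to III-2 (tt), so II-2 is Tt.
Every other individual is either homozygous by phenotype or has at least one consistent homozygous assignment, so the count is 1.

1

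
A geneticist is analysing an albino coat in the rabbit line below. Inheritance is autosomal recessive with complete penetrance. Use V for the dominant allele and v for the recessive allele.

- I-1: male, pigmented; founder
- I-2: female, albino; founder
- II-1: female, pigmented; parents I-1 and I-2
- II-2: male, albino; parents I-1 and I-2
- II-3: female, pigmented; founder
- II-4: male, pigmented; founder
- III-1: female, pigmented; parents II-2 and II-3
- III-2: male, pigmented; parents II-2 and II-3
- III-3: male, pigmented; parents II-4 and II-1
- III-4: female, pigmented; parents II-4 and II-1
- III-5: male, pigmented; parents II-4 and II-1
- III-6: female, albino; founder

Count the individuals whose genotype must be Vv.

4

Obligate heterozygotes: I-1 is pigmented so carries V and passed v to II-2 (vv), so I-1 is Vv; II-1 is pigmented so carries V and received v from I-2 (vv), so II-1 is Vv; III-1 is pigmented so carries V and received v from II-2 (vv), so III-1 is Vv; III-2 is pigmented so carries V and received v from II-2 (vv), so III-2 is Vv.
Every other individual is either homozygous by phenotype or has at least one consistent homozygous assignment, so the count is 4.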